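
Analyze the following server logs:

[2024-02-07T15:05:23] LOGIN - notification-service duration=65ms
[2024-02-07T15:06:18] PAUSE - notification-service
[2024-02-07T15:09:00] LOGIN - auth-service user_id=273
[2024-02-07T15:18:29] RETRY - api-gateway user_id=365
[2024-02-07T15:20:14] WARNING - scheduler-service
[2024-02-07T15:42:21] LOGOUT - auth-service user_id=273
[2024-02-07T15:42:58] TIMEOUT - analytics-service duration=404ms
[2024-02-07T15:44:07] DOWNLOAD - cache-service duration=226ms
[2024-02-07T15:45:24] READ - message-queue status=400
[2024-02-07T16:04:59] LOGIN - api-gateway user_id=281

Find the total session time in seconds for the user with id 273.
2001

To calculate session duration:

1. Find LOGIN event for user_id=273: 2024-02-07T15:09:00
2. Find LOGOUT event for user_id=273: 2024-02-07T15:42:21
3. Session duration: 2024-02-07T15:42:21 - 2024-02-07T15:09:00 = 2001 seconds (33 minutes)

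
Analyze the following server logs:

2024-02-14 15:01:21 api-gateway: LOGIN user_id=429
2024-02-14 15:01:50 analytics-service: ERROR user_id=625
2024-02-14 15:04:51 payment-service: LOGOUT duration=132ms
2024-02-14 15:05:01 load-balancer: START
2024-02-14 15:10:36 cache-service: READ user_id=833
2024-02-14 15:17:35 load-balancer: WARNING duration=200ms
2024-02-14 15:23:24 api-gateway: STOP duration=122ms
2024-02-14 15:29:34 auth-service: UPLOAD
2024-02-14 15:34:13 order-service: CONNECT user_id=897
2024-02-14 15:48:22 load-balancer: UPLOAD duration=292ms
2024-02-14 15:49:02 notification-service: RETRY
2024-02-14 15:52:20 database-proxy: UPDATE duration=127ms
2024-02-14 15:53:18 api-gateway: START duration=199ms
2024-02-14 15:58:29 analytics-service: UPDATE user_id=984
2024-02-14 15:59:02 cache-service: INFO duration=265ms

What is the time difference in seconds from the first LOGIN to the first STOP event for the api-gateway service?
1323

To find the time between events:

1. Locate the first LOGIN event for api-gateway: 2024-02-14 15:01:21
2. Locate the first STOP event for api-gateway: 2024-02-14 15:23:24
3. Calculate the difference: 2024-02-14 15:23:24 - 2024-02-14 15:01:21 = 1323 seconds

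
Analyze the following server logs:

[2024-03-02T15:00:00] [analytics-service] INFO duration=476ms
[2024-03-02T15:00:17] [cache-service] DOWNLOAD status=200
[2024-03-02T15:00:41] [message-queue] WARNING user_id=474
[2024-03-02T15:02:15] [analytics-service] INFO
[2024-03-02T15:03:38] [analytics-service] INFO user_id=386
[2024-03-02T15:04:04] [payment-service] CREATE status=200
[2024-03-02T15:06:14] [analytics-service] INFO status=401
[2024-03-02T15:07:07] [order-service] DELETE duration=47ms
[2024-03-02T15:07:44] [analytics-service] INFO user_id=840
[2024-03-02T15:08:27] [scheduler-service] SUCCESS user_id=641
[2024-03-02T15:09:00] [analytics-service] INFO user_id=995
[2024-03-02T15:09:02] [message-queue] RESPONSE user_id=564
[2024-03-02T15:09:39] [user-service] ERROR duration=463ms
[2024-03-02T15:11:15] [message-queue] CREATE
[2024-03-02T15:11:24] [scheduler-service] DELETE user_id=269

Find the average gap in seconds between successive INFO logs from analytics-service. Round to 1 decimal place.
108.0

To calculate average interval:

1. Find all INFO events for analytics-service in order
2. Calculate time gaps between consecutive events
3. Compute mean of gaps: 540 / 5 = 108.0 seconds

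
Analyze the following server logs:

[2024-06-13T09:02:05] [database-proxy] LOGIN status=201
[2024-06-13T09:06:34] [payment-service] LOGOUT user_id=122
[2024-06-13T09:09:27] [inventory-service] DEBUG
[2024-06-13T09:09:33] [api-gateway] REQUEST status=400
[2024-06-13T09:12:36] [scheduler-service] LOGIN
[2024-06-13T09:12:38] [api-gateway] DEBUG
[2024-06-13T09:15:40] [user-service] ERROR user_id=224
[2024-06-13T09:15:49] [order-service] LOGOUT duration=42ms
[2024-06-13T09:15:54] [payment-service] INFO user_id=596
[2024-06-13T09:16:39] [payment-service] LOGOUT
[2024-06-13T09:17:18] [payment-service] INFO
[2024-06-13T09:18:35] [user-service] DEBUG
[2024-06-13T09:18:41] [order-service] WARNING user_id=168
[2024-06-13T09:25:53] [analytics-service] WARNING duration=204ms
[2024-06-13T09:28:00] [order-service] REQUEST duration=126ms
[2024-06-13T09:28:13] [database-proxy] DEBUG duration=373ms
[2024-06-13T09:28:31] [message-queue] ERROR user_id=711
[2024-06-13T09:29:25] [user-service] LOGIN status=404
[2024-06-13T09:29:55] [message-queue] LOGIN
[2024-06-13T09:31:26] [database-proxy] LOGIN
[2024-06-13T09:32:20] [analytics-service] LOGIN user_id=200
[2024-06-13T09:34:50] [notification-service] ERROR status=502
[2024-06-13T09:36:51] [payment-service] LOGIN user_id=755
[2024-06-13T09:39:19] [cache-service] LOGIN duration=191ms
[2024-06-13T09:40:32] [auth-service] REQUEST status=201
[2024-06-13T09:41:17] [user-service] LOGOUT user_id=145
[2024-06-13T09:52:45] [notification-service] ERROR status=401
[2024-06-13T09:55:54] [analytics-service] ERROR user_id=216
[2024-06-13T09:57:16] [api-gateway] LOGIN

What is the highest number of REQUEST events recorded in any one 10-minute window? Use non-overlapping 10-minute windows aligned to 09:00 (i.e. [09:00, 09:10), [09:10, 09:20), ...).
1

To find the burst window:

1. Divide the log period into non-overlapping 10-minute windows starting at 09:00
2. Count REQUEST events in each window
3. Find the window with maximum count
4. Maximum events in a window: 1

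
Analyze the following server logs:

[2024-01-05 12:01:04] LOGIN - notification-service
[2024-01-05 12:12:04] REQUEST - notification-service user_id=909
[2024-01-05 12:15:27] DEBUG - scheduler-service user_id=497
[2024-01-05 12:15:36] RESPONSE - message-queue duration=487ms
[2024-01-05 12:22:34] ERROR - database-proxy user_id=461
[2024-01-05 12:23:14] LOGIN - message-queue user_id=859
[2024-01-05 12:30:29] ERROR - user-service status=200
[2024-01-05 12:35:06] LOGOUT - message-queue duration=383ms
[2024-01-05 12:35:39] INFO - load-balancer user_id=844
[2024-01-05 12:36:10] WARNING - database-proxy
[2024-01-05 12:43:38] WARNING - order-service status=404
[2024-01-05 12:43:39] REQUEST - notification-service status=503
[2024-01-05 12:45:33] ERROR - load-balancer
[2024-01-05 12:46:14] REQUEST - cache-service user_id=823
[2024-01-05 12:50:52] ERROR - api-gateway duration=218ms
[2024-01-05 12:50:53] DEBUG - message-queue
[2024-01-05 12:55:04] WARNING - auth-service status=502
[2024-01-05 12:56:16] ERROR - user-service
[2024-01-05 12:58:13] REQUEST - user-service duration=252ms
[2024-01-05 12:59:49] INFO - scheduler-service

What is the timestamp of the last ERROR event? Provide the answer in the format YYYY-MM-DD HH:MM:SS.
2024-01-05 12:56:16

To find the last event:

1. Filter for all ERROR events
2. Sort by timestamp
3. Select the last one
4. Timestamp: 2024-01-05 12:56:16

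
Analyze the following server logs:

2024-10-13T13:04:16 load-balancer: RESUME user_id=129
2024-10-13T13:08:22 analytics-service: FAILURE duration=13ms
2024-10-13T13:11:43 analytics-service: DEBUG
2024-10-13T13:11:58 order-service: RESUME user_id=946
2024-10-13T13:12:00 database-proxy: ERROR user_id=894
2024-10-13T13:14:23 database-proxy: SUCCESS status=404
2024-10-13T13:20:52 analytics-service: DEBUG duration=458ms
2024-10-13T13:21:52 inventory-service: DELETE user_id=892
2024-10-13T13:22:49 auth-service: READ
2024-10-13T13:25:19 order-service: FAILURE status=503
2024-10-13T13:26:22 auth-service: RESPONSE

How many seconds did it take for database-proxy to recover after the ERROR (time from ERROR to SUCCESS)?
143

To calculate recovery time:

1. Find ERROR event for database-proxy: 2024-10-13T13:12:00
2. Find next SUCCESS event for database-proxy: 2024-10-13T13:14:23
3. Recovery time: 2024-10-13T13:14:23 - 2024-10-13T13:12:00 = 143 seconds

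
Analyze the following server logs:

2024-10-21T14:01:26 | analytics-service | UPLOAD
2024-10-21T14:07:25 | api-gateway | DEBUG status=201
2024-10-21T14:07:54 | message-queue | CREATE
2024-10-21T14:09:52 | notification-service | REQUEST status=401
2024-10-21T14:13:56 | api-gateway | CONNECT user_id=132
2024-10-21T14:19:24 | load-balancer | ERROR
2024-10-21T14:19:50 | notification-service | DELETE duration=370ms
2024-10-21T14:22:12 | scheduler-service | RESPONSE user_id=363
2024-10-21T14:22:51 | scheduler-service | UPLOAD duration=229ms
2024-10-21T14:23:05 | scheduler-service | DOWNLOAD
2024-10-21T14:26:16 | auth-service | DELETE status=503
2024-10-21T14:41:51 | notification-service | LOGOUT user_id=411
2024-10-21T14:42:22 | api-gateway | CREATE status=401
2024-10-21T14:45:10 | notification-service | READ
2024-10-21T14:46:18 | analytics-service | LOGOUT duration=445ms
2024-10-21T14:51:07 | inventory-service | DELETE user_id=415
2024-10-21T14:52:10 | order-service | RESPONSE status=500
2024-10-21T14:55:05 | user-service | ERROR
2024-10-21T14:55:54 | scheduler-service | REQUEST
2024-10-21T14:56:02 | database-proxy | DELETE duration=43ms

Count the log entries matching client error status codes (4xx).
2

To find matching entries:

1. Pattern to match: client error status codes (4xx)
2. Scan each log entry for the pattern
3. Count matches: 2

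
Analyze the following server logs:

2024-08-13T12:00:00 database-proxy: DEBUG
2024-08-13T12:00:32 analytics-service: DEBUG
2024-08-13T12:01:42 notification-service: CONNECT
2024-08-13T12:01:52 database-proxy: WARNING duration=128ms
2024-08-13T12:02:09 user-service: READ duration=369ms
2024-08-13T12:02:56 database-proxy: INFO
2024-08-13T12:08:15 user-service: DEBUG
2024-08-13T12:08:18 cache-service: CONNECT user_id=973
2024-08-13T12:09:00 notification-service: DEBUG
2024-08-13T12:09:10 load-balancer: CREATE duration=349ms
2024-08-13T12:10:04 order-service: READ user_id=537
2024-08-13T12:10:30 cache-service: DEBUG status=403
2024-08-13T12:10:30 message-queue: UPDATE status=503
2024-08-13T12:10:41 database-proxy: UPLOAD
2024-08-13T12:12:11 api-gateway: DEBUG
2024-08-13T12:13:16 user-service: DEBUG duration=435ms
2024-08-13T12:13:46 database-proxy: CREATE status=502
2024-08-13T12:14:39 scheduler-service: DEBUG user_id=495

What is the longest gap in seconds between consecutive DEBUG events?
463

To find the longest gap:

1. Extract all DEBUG events in chronological order
2. Calculate time differences between consecutive events
3. Find the maximum difference
4. Longest gap: 463 seconds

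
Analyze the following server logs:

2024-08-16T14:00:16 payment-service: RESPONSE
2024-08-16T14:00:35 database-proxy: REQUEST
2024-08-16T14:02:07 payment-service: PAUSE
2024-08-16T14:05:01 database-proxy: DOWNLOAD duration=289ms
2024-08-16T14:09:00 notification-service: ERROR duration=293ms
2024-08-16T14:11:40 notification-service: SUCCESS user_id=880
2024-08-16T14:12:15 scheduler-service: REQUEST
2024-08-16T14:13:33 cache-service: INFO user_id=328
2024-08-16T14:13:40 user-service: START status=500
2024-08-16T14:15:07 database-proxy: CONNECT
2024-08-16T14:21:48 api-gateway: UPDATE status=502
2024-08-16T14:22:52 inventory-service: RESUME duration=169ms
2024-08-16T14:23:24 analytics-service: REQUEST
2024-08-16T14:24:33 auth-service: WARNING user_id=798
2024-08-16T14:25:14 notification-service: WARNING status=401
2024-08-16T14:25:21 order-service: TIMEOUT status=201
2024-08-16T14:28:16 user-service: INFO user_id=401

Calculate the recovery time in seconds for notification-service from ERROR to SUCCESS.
160

To calculate recovery time:

1. Find ERROR event for notification-service: 2024-08-16T14:09:00
2. Find next SUCCESS event for notification-service: 2024-08-16T14:11:40
3. Recovery time: 2024-08-16T14:11:40 - 2024-08-16T14:09:00 = 160 seconds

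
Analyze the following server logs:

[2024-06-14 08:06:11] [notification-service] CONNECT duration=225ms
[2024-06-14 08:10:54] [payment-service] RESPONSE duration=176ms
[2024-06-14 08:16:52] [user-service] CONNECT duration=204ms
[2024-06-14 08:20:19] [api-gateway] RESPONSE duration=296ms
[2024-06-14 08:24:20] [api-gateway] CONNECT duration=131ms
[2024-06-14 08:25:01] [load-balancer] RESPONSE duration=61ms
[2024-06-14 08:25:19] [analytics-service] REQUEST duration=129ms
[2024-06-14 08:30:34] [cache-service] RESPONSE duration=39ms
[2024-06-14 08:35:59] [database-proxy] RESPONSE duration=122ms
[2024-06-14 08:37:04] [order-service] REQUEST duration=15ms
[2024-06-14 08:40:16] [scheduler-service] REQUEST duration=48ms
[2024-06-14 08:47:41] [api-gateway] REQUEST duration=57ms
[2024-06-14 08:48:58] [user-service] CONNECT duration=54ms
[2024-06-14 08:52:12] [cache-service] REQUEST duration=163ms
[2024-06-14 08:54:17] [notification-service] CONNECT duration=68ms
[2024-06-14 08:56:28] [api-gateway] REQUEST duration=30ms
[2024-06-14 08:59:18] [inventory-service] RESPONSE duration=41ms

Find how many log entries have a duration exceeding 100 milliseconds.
8

To count timeouts:

1. Threshold: 100ms
2. Extract duration from each log entry
3. Count entries where duration > 100
4. Timeout count: 8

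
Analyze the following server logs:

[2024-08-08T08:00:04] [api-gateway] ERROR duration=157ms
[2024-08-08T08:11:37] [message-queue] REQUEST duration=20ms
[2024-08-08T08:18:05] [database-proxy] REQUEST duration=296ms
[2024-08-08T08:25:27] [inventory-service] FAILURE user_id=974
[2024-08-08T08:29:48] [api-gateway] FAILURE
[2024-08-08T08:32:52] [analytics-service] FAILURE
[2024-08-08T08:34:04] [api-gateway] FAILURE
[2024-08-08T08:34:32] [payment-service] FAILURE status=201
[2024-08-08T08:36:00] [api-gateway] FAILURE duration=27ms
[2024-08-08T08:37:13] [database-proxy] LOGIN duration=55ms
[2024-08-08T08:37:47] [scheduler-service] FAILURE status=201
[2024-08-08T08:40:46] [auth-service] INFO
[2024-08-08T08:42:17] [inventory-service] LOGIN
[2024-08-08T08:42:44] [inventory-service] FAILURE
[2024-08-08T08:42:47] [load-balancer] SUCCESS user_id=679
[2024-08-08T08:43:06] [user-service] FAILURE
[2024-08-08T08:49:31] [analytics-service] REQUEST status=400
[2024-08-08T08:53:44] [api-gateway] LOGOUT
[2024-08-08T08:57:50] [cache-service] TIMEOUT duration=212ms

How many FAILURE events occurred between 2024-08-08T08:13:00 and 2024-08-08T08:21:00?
0

To count events in the time window:

1. Window boundaries: 2024-08-08T08:13:00 to 2024-08-08T08:21:00
2. Filter for FAILURE events within this window
3. Count matching events: 0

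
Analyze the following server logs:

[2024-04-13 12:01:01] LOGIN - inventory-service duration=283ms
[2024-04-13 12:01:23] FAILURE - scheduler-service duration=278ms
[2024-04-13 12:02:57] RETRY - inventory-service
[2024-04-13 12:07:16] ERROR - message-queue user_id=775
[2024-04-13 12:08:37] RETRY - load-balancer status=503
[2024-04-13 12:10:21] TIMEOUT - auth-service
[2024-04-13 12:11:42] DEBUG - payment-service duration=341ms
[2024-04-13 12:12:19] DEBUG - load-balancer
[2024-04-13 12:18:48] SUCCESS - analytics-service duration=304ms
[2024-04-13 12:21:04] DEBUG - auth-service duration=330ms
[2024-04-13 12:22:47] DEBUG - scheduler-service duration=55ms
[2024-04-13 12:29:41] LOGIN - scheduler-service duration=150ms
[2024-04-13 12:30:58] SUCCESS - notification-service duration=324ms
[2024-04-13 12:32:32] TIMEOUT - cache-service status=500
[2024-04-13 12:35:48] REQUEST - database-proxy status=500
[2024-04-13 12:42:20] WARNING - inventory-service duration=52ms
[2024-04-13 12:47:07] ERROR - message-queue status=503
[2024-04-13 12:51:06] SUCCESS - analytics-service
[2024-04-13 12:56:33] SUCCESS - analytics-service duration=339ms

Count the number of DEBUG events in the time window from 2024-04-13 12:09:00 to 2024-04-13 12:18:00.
2

To count events in the time window:

1. Window boundaries: 2024-04-13 12:09:00 to 2024-04-13 12:18:00
2. Filter for DEBUG events within this window
3. Count matching events: 2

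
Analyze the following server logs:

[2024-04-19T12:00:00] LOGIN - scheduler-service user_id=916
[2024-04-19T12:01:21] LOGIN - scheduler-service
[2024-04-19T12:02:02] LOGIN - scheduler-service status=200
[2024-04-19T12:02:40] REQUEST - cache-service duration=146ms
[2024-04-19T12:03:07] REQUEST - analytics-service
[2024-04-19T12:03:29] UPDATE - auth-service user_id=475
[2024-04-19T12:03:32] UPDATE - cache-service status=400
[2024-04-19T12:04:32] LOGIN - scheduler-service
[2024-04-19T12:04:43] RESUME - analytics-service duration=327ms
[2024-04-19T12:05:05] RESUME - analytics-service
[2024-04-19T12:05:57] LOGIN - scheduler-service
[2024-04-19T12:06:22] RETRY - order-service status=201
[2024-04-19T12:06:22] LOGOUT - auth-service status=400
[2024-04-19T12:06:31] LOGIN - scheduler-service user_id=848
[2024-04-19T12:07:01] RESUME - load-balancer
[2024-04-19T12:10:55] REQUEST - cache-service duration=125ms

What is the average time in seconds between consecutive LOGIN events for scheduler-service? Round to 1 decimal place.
78.2

To calculate average interval:

1. Find all LOGIN events for scheduler-service in order
2. Calculate time gaps between consecutive events
3. Compute mean of gaps: 391 / 5 = 78.2 seconds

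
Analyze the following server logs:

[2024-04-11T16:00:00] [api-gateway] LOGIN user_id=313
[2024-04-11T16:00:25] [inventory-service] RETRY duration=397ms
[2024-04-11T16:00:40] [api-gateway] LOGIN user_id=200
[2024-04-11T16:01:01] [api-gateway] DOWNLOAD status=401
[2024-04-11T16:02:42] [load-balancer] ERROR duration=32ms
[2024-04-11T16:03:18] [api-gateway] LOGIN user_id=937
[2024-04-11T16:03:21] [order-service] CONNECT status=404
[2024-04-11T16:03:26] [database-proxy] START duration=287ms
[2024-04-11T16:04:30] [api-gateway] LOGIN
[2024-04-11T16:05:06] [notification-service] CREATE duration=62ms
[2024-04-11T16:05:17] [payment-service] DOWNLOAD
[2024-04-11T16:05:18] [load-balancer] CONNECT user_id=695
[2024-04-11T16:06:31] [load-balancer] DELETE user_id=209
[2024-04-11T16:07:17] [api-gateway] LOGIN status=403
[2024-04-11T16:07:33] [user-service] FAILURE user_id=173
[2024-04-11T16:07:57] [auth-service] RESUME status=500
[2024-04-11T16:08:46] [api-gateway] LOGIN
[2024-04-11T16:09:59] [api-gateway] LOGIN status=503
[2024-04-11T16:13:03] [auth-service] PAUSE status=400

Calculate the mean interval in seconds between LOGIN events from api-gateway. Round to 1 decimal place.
99.8

To calculate average interval:

1. Find all LOGIN events for api-gateway in order
2. Calculate time gaps between consecutive events
3. Compute mean of gaps: 599 / 6 = 99.8 seconds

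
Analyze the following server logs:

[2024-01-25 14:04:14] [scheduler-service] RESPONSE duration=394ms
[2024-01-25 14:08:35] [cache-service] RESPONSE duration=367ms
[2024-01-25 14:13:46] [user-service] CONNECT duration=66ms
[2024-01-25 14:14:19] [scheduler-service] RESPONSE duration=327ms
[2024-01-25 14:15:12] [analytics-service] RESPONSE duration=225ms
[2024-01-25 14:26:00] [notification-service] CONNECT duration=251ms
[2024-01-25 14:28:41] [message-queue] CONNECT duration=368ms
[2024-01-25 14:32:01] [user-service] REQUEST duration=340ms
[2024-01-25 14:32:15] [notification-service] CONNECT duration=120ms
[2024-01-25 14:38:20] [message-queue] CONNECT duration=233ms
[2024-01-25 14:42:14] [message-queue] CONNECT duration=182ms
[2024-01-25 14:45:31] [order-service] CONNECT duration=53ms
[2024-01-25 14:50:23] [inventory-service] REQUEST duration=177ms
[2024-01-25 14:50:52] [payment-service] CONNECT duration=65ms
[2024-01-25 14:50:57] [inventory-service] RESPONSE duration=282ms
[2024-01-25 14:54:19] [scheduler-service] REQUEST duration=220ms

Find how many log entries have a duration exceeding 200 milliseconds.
10

To count timeouts:

1. Threshold: 200ms
2. Extract duration from each log entry
3. Count entries where duration > 200
4. Timeout count: 10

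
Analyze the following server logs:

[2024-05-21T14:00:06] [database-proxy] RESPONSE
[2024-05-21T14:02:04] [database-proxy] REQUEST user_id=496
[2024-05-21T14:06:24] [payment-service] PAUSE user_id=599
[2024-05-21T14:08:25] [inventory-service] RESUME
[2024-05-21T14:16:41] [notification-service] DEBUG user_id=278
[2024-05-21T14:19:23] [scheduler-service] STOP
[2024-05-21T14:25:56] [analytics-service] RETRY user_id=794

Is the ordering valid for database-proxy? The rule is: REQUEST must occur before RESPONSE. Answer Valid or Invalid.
Invalid

To validate ordering:

1. Required order: REQUEST → RESPONSE
2. Rule: REQUEST must occur before RESPONSE
3. Check actual order of events for database-proxy
4. Result: Invalid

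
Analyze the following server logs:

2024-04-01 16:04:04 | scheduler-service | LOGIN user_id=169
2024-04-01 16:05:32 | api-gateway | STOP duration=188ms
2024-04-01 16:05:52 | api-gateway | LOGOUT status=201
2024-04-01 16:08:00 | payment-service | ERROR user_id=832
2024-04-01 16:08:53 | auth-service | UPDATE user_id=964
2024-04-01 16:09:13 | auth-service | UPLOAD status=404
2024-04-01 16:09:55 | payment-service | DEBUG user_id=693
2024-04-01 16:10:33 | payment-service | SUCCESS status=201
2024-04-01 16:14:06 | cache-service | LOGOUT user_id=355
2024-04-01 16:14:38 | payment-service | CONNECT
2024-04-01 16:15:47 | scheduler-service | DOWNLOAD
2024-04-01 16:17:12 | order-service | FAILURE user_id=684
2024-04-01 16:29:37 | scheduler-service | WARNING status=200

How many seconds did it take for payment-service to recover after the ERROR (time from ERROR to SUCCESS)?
153

To calculate recovery time:

1. Find ERROR event for payment-service: 2024-04-01 16:08:00
2. Find next SUCCESS event for payment-service: 2024-04-01 16:10:33
3. Recovery time: 2024-04-01 16:10:33 - 2024-04-01 16:08:00 = 153 seconds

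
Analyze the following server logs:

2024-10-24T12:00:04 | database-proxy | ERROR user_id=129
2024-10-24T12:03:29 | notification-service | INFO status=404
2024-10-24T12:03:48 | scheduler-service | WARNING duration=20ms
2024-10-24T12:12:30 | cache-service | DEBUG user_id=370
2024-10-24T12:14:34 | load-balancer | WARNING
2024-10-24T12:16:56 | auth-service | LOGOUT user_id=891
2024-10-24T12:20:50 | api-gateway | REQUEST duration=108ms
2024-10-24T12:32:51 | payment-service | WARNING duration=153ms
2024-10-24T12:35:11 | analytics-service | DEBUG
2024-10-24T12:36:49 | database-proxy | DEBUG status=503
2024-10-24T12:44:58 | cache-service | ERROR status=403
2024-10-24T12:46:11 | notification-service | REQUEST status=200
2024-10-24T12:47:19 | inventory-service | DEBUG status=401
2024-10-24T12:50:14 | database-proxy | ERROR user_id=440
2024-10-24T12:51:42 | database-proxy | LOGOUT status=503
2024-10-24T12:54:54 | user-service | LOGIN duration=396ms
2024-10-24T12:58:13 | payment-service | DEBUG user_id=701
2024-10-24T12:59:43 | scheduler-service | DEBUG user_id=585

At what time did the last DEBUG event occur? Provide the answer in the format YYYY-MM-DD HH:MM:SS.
2024-10-24 12:59:43

To find the last event:

1. Filter for all DEBUG events
2. Sort by timestamp
3. Select the last one
4. Timestamp: 2024-10-24 12:59:43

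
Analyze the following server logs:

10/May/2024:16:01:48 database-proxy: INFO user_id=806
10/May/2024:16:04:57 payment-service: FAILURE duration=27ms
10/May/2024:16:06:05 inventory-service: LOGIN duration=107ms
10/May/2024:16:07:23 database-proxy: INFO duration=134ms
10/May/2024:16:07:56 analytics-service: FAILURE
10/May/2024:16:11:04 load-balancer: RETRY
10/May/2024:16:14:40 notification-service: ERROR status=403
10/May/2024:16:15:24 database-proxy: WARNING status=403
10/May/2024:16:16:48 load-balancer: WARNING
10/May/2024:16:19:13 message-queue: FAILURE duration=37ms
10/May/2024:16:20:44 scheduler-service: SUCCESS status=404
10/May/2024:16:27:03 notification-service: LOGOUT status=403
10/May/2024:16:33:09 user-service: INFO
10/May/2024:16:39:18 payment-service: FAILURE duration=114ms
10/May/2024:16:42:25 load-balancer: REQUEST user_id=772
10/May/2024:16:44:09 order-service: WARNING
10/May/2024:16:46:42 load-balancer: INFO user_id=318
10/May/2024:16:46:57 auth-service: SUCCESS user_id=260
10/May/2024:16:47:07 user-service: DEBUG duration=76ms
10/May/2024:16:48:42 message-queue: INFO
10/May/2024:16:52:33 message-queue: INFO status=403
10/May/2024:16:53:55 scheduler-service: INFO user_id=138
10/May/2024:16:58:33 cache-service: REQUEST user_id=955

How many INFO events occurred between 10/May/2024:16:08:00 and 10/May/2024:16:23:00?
0

To count events in the time window:

1. Window boundaries: 10/May/2024:16:08:00 to 10/May/2024:16:23:00
2. Filter for INFO events within this window
3. Count matching events: 0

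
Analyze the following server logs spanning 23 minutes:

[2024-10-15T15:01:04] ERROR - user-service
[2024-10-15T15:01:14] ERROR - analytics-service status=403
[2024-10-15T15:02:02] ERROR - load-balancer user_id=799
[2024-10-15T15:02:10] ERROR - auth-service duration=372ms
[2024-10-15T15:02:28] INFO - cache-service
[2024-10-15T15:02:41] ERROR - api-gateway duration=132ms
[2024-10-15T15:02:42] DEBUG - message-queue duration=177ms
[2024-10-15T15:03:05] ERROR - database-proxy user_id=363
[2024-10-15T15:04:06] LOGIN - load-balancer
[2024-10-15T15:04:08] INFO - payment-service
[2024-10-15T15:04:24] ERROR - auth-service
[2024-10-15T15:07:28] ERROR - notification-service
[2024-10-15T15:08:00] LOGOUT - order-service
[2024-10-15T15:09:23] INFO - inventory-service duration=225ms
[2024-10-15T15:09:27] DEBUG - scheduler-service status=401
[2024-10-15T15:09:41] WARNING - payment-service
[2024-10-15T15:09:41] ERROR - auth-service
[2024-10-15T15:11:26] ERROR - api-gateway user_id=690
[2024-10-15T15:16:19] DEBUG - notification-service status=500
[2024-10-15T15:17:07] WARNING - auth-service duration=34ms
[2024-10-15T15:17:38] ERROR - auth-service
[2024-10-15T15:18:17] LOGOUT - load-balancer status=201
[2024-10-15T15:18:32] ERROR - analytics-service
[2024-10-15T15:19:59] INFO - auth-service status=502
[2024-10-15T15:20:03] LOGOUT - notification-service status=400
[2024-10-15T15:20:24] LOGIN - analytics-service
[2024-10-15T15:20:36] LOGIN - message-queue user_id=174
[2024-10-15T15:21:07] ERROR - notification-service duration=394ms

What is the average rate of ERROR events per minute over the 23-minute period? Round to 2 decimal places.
0.57

To calculate the rate:

1. Count total ERROR events: 13
2. Total time period: 23 minutes
3. Rate = 13 / 23 = 0.57 events per minute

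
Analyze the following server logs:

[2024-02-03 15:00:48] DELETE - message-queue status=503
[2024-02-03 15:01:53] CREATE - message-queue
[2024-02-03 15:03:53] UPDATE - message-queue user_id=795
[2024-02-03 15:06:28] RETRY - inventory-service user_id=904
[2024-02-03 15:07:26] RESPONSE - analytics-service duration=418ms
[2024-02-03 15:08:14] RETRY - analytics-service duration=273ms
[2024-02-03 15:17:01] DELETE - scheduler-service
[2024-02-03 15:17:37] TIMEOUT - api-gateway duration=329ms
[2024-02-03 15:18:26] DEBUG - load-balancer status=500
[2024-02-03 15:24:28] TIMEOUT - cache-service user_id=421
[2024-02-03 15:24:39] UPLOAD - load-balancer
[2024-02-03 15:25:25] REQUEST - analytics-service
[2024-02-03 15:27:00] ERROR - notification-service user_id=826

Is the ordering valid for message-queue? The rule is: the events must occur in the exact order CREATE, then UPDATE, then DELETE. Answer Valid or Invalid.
Invalid

To validate ordering:

1. Required order: CREATE → UPDATE → DELETE
2. Rule: the events must occur in the exact order CREATE, then UPDATE, then DELETE
3. Check actual order of events for message-queue
4. Result: Invalid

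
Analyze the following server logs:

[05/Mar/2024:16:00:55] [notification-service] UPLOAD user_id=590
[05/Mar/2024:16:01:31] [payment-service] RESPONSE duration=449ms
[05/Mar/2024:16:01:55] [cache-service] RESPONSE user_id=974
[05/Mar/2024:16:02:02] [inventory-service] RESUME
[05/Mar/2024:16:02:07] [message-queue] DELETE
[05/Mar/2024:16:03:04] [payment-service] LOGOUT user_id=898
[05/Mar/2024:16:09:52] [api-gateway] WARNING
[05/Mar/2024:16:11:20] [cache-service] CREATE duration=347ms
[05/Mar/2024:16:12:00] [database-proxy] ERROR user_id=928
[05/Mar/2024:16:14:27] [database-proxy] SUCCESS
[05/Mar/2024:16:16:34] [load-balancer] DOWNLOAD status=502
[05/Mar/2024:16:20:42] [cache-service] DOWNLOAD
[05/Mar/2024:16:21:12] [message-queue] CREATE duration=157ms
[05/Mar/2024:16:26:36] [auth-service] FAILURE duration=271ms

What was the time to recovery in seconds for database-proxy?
147

To calculate recovery time:

1. Find ERROR event for database-proxy: 05/Mar/2024:16:12:00
2. Find next SUCCESS event for database-proxy: 05/Mar/2024:16:14:27
3. Recovery time: 05/Mar/2024:16:14:27 - 05/Mar/2024:16:12:00 = 147 seconds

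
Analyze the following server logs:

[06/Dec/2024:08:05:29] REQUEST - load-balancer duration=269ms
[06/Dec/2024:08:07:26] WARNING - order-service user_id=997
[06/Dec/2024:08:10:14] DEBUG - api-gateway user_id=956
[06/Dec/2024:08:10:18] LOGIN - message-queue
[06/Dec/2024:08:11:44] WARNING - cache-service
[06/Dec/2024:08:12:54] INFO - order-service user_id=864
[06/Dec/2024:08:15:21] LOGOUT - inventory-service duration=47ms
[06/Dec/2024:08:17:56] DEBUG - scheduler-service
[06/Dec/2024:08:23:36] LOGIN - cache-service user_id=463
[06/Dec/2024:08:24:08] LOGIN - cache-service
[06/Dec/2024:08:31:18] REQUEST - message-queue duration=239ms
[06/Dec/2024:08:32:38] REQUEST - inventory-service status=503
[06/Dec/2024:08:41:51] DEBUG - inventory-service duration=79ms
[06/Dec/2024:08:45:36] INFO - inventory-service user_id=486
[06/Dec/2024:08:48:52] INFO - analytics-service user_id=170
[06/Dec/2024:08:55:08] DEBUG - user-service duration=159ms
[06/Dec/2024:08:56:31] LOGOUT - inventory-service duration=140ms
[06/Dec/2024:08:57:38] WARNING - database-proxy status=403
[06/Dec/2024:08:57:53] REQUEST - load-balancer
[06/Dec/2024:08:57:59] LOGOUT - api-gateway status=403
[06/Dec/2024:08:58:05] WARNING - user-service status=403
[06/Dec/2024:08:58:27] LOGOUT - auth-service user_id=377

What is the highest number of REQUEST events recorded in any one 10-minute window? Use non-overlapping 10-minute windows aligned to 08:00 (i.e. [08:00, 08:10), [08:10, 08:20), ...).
2

To find the burst window:

1. Divide the log period into non-overlapping 10-minute windows starting at 08:00
2. Count REQUEST events in each window
3. Find the window with maximum count
4. Maximum events in a window: 2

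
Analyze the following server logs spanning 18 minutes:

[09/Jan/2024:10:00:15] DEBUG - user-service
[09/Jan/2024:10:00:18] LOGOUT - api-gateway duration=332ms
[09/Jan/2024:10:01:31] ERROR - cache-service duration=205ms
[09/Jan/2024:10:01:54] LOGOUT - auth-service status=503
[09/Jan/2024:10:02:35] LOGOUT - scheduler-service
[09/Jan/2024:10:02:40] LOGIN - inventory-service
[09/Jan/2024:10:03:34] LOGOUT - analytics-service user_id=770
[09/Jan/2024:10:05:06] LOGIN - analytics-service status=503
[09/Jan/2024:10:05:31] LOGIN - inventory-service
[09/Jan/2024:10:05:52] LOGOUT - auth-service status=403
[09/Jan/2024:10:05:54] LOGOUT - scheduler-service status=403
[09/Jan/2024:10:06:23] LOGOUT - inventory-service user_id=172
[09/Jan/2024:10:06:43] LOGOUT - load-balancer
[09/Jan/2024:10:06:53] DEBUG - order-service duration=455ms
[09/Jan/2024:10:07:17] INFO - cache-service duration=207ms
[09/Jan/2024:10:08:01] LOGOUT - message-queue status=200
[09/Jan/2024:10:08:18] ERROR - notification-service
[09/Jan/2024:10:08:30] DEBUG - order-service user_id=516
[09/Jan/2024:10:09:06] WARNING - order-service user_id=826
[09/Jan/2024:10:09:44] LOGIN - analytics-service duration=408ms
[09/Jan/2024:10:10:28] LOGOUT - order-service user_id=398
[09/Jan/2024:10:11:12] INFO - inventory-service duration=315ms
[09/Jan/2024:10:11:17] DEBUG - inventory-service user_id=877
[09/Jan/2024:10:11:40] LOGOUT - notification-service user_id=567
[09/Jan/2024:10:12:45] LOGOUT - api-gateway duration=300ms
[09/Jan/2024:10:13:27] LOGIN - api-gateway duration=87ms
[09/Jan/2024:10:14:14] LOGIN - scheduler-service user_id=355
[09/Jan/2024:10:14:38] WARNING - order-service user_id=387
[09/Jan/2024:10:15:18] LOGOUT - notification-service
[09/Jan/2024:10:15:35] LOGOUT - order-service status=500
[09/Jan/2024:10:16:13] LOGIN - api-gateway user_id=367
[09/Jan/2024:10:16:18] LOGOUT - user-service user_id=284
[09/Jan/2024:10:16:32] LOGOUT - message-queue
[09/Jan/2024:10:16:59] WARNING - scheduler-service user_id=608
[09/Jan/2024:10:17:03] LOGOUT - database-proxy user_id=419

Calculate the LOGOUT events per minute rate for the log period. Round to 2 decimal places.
0.94

To calculate the rate:

1. Count total LOGOUT events: 17
2. Total time period: 18 minutes
3. Rate = 17 / 18 = 0.94 events per minute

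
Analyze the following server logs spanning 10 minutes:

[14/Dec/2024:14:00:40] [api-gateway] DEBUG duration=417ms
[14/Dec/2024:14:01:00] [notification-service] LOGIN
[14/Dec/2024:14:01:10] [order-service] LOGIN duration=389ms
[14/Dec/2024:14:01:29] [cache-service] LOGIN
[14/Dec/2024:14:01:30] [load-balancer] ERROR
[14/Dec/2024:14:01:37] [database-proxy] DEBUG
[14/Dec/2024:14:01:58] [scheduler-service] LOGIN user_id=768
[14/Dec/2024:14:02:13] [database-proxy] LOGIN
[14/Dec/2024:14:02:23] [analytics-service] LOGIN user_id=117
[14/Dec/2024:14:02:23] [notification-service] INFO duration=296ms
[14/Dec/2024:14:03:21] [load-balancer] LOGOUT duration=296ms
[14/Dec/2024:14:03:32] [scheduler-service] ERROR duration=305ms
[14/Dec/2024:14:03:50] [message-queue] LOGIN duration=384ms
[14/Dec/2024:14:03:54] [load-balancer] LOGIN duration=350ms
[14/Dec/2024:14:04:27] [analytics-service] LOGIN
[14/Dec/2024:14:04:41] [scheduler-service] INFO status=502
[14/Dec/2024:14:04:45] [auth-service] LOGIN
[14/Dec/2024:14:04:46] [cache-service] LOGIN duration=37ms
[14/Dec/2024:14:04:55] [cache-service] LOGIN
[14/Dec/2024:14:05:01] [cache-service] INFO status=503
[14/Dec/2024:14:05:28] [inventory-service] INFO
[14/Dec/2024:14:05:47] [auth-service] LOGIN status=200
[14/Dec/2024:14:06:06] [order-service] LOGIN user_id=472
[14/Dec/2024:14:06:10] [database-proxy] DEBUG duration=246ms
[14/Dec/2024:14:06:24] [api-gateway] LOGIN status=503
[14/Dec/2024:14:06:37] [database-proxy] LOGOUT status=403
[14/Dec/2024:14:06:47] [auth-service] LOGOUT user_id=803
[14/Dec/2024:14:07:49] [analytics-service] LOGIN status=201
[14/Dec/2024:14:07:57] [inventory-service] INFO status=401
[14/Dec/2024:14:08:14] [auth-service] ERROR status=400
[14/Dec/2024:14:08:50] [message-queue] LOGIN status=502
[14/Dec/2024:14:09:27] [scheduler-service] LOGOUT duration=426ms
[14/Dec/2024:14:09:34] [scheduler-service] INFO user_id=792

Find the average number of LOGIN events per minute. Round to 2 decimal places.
1.7

To calculate the rate:

1. Count total LOGIN events: 17
2. Total time period: 10 minutes
3. Rate = 17 / 10 = 1.7 events per minute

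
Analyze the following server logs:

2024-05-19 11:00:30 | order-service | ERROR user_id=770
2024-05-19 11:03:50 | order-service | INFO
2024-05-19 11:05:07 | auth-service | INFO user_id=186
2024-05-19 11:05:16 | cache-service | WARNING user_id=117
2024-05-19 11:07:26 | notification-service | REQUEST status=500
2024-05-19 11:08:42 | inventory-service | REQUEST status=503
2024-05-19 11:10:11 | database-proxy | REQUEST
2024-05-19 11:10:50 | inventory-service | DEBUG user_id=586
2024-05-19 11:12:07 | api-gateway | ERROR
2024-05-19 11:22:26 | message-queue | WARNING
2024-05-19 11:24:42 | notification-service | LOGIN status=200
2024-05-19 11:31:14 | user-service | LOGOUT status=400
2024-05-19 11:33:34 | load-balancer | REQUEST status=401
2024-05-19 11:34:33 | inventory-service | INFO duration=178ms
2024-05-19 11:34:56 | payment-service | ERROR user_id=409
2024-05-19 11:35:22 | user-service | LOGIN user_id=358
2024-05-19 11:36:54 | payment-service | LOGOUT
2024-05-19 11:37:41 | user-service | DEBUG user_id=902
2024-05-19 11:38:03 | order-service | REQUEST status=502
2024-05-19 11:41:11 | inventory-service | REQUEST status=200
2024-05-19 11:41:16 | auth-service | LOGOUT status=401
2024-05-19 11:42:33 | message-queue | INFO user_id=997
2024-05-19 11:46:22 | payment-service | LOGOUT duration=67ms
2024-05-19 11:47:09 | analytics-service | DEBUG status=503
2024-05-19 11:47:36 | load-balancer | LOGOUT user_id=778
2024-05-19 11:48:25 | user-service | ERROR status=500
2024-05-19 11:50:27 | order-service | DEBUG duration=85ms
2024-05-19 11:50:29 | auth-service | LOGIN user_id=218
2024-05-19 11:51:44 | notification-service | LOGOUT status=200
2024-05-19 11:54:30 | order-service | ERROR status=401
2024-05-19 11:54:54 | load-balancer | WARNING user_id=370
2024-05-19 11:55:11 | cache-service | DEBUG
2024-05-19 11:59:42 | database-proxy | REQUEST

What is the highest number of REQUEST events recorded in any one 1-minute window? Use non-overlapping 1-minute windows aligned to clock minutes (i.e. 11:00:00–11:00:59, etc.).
1

To find the burst window:

1. Divide the log period into non-overlapping 1-minute windows starting at 11:00
2. Count REQUEST events in each window
3. Find the window with maximum count
4. Maximum events in a window: 1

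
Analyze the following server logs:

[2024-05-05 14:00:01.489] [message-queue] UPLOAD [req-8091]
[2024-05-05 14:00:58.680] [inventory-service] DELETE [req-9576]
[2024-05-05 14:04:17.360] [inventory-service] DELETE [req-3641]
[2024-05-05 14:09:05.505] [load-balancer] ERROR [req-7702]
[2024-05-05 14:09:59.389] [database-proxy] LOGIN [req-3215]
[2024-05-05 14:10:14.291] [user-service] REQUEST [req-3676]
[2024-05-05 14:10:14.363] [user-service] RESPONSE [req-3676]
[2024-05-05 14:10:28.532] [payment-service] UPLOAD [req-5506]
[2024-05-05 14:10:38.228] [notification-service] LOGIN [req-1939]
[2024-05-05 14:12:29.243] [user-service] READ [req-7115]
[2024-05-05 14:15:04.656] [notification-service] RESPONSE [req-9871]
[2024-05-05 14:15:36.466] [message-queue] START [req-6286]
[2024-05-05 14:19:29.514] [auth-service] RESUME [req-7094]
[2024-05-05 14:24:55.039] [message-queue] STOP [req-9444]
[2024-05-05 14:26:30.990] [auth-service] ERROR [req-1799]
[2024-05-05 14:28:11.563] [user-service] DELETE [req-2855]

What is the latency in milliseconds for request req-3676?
72

To calculate latency:

1. Find REQUEST with id req-3676: 2024-05-05 14:10:14.291
2. Find RESPONSE with id req-3676: 2024-05-05 14:10:14.363
3. Latency: 2024-05-05 14:10:14.363 - 2024-05-05 14:10:14.291 = 72ms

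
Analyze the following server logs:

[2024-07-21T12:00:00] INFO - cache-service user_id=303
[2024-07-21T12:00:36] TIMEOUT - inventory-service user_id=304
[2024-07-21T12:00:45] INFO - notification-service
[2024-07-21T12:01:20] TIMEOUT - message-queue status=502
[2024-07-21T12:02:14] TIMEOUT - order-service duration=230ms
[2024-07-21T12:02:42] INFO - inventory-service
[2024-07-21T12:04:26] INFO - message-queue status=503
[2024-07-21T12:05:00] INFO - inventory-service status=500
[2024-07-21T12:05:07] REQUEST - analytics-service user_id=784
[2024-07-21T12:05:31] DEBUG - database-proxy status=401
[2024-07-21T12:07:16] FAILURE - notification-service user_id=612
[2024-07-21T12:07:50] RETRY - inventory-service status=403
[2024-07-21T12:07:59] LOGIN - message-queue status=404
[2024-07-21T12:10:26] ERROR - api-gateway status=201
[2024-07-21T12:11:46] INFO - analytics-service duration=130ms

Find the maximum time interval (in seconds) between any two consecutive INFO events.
406

To find the longest gap:

1. Extract all INFO events in chronological order
2. Calculate time differences between consecutive events
3. Find the maximum difference
4. Longest gap: 406 seconds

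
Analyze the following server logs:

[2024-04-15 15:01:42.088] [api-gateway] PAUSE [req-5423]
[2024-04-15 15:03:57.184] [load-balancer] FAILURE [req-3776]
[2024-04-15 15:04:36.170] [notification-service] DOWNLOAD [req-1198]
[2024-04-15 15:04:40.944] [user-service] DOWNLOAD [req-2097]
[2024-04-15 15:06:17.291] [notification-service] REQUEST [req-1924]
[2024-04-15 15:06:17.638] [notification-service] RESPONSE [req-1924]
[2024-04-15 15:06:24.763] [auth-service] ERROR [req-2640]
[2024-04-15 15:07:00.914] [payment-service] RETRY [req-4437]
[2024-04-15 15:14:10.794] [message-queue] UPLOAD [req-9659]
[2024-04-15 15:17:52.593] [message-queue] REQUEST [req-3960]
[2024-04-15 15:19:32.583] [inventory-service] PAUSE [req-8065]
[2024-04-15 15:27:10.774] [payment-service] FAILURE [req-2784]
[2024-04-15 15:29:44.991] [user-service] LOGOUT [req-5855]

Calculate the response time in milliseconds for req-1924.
347

To calculate latency:

1. Find REQUEST with id req-1924: 2024-04-15 15:06:17.291
2. Find RESPONSE with id req-1924: 2024-04-15 15:06:17.638
3. Latency: 2024-04-15 15:06:17.638 - 2024-04-15 15:06:17.291 = 347ms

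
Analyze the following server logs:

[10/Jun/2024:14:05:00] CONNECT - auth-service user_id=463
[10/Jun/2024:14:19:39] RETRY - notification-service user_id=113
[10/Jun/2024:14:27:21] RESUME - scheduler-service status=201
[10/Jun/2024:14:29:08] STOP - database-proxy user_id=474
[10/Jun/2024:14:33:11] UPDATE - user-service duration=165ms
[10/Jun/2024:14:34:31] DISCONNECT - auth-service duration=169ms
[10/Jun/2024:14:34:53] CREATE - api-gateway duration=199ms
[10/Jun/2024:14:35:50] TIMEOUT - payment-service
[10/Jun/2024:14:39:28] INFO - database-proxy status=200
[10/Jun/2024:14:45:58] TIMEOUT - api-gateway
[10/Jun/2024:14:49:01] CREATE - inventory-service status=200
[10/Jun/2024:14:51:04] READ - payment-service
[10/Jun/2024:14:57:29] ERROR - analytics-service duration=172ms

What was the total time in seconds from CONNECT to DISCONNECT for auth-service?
1771

To calculate state duration:

1. Find CONNECT event for auth-service: 10/Jun/2024:14:05:00
2. Find DISCONNECT event for auth-service: 10/Jun/2024:14:34:31
3. Calculate duration: 10/Jun/2024:14:34:31 - 10/Jun/2024:14:05:00 = 1771 seconds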